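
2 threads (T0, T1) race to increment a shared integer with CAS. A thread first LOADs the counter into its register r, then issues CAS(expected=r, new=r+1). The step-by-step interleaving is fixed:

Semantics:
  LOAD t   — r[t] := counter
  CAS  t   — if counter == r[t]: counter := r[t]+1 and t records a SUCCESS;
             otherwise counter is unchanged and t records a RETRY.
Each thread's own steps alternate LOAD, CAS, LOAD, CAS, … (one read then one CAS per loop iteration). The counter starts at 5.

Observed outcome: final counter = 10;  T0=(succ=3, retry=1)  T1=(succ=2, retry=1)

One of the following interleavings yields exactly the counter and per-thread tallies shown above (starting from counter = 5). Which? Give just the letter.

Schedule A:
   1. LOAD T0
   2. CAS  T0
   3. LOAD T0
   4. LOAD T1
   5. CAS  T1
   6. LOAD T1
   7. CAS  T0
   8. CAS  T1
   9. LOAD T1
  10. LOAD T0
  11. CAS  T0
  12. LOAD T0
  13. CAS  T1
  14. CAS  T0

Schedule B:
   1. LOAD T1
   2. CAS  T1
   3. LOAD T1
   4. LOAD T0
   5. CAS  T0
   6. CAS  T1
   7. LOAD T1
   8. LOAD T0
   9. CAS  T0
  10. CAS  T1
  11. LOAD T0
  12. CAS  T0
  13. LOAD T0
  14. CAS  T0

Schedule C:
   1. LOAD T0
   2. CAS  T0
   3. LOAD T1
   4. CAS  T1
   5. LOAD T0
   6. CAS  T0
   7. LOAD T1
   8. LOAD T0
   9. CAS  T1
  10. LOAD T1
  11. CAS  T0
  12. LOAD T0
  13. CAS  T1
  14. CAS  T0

Run A:
step 1: T0 LOAD ⇒ load; ctr=5 reg=5
step 2: T0 CAS ⇒ ok; ctr=6 reg=5
step 3: T0 LOAD ⇒ load; ctr=6 reg=6
step 4: T1 LOAD ⇒ load; ctr=6 reg=6
step 5: T1 CAS ⇒ ok; ctr=7 reg=6
step 6: T1 LOAD ⇒ load; ctr=7 reg=7
step 7: T0 CAS ⇒ retry; ctr=7 reg=6
step 8: T1 CAS ⇒ ok; ctr=8 reg=7
step 9: T1 LOAD ⇒ load; ctr=8 reg=8
step 10: T0 LOAD ⇒ load; ctr=8 reg=8
step 11: T0 CAS ⇒ ok; ctr=9 reg=8
step 12: T0 LOAD ⇒ load; ctr=9 reg=9
step 13: T1 CAS ⇒ retry; ctr=9 reg=8
step 14: T0 CAS ⇒ ok; ctr=10 reg=9

A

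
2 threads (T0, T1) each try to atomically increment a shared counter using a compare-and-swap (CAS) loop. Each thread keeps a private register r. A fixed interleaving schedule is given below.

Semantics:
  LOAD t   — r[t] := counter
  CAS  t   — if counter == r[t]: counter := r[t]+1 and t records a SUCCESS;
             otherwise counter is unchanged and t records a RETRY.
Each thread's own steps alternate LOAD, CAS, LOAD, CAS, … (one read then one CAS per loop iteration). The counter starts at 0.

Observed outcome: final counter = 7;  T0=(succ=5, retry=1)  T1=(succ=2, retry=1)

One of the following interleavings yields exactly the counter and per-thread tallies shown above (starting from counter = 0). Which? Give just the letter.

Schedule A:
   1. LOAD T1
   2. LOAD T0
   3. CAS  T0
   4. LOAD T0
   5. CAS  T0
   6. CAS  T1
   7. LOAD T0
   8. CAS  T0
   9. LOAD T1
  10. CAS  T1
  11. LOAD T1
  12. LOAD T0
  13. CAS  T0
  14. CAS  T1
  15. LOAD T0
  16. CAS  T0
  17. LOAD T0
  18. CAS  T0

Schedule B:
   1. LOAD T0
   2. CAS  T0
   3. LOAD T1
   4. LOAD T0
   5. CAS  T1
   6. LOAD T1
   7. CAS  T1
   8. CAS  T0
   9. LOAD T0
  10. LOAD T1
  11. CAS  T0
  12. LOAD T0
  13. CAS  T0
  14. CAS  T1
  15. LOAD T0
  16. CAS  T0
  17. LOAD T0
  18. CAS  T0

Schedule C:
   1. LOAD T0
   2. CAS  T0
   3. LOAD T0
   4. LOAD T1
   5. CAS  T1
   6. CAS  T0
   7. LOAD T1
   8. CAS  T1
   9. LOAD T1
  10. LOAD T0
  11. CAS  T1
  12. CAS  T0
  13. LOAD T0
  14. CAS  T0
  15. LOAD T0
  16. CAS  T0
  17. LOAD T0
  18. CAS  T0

B

Tracing schedule B:
1. LOAD T0 → mem=0 r[T0]=0 [LOAD]
2. CAS T0 → mem=1 r[T0]=0 [OK]
3. LOAD T1 → mem=1 r[T1]=1 [LOAD]
4. LOAD T0 → mem=1 r[T0]=1 [LOAD]
5. CAS T1 → mem=2 r[T1]=1 [OK]
6. LOAD T1 → mem=2 r[T1]=2 [LOAD]
7. CAS T1 → mem=3 r[T1]=2 [OK]
8. CAS T0 → mem=3 r[T0]=1 [RETRY]
9. LOAD T0 → mem=3 r[T0]=3 [LOAD]
10. LOAD T1 → mem=3 r[T1]=3 [LOAD]
11. CAS T0 → mem=4 r[T0]=3 [OK]
12. LOAD T0 → mem=4 r[T0]=4 [LOAD]
13. CAS T0 → mem=5 r[T0]=4 [OK]
14. CAS T1 → mem=5 r[T1]=3 [RETRY]
15. LOAD T0 → mem=5 r[T0]=5 [LOAD]
16. CAS T0 → mem=6 r[T0]=5 [OK]
17. LOAD T0 → mem=6 r[T0]=6 [LOAD]
18. CAS T0 → mem=7 r[T0]=6 [OK]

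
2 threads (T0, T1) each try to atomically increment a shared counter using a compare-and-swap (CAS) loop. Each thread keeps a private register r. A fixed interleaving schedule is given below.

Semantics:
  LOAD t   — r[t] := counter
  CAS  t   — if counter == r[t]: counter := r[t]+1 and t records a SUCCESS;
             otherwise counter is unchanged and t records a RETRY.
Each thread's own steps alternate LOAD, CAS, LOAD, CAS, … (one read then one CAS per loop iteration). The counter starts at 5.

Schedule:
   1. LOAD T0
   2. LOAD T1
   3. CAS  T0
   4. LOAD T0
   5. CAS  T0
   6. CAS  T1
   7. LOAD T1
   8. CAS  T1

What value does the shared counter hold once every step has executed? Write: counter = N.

   1) LOAD T0:  M=5  r_T0=5
   2) LOAD T1:  M=5  r_T1=5
   3) CAS  T0:  M=6  r_T0=5 ✓
   4) LOAD T0:  M=6  r_T0=6
   5) CAS  T0:  M=7  r_T0=6 ✓
   6) CAS  T1:  M=7  r_T1=5 ✗
   7) LOAD T1:  M=7  r_T1=7
   8) CAS  T1:  M=8  r_T1=7 ✓

counter = 8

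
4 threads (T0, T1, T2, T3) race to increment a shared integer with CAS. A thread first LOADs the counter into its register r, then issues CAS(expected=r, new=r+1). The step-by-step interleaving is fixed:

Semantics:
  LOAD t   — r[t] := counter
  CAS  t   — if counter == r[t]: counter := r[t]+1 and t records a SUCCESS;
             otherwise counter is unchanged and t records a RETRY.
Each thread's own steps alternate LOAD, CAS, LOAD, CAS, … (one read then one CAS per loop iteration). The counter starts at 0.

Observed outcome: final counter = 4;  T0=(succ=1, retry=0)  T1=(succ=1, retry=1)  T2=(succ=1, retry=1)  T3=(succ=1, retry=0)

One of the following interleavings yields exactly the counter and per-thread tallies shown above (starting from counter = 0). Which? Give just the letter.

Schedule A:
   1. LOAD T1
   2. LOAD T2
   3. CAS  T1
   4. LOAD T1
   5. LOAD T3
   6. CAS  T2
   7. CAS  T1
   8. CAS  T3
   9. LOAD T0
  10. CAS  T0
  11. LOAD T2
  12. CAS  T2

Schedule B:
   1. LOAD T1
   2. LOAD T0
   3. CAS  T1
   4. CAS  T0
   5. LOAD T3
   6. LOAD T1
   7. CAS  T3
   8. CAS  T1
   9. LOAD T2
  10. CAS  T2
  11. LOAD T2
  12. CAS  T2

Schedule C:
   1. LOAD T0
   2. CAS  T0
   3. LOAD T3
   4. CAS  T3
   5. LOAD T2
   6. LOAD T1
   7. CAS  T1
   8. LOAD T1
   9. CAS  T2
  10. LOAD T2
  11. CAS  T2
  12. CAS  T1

Simulating candidate C:
   1) LOAD T0:  M=0  r_T0=0
   2) CAS  T0:  M=1  r_T0=0 ✓
   3) LOAD T3:  M=1  r_T3=1
   4) CAS  T3:  M=2  r_T3=1 ✓
   5) LOAD T2:  M=2  r_T2=2
   6) LOAD T1:  M=2  r_T1=2
   7) CAS  T1:  M=3  r_T1=2 ✓
   8) LOAD T1:  M=3  r_T1=3
   9) CAS  T2:  M=3  r_T2=2 ✗
  10) LOAD T2:  M=3  r_T2=3
  11) CAS  T2:  M=4  r_T2=3 ✓
  12) CAS  T1:  M=4  r_T1=3 ✗

C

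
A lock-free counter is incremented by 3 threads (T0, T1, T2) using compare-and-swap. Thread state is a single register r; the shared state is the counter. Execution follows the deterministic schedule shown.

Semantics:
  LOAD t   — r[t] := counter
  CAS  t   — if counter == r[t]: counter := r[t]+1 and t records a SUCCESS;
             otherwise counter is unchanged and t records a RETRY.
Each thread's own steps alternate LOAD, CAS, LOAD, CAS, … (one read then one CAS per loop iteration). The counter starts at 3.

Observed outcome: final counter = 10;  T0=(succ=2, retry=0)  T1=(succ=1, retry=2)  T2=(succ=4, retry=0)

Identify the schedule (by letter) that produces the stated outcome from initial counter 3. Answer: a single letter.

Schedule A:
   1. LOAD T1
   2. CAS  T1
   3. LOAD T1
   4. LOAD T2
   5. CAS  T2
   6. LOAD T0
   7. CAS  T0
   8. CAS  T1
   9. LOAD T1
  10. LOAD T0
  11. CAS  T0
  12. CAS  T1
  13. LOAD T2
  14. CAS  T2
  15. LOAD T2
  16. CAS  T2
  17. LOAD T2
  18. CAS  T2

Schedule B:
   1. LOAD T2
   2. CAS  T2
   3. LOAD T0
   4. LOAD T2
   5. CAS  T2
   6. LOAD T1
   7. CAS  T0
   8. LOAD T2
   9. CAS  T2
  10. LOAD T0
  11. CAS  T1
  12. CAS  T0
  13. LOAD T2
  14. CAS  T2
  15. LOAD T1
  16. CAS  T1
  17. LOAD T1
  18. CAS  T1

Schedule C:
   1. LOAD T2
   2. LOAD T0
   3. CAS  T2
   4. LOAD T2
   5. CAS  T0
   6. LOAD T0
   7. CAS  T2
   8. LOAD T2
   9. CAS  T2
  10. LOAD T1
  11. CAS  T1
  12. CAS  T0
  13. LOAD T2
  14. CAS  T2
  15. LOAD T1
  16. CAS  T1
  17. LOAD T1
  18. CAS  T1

A

Tracing schedule A:
T1 LOAD — after: cnt=3, r=3 — load
T1 CAS — after: cnt=4, r=3 — ok
T1 LOAD — after: cnt=4, r=4 — load
T2 LOAD — after: cnt=4, r=4 — load
T2 CAS — after: cnt=5, r=4 — ok
T0 LOAD — after: cnt=5, r=5 — load
T0 CAS — after: cnt=6, r=5 — ok
T1 CAS — after: cnt=6, r=4 — retry
T1 LOAD — after: cnt=6, r=6 — load
T0 LOAD — after: cnt=6, r=6 — load
T0 CAS — after: cnt=7, r=6 — ok
T1 CAS — after: cnt=7, r=6 — retry
T2 LOAD — after: cnt=7, r=7 — load
T2 CAS — after: cnt=8, r=7 — ok
T2 LOAD — after: cnt=8, r=8 — load
T2 CAS — after: cnt=9, r=8 — ok
T2 LOAD — after: cnt=9, r=9 — load
T2 CAS — after: cnt=10, r=9 — ok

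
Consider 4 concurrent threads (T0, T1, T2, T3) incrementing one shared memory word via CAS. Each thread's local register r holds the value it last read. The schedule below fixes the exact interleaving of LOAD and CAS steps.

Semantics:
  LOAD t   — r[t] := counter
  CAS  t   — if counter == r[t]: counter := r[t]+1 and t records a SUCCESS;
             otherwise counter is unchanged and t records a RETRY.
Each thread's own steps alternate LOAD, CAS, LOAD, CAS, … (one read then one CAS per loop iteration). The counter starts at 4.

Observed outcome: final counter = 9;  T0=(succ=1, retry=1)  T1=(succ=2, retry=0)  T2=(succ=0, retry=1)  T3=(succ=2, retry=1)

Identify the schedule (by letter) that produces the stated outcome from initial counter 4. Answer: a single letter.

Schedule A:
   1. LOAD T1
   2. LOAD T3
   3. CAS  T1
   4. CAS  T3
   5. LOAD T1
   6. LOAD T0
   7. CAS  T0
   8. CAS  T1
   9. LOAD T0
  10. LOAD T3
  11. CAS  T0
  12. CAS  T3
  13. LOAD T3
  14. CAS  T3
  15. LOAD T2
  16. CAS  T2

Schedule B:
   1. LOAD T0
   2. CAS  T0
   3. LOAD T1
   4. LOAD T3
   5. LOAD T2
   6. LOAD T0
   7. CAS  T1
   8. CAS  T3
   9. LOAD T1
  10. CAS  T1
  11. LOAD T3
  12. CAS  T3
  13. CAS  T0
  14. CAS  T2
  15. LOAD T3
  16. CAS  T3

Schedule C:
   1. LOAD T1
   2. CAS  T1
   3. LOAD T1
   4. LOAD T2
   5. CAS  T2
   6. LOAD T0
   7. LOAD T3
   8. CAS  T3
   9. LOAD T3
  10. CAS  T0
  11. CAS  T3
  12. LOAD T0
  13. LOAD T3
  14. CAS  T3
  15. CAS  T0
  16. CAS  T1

B

Run B:
   1) LOAD T0:  M=4  r_T0=4
   2) CAS  T0:  M=5  r_T0=4 ✓
   3) LOAD T1:  M=5  r_T1=5
   4) LOAD T3:  M=5  r_T3=5
   5) LOAD T2:  M=5  r_T2=5
   6) LOAD T0:  M=5  r_T0=5
   7) CAS  T1:  M=6  r_T1=5 ✓
   8) CAS  T3:  M=6  r_T3=5 ✗
   9) LOAD T1:  M=6  r_T1=6
  10) CAS  T1:  M=7  r_T1=6 ✓
  11) LOAD T3:  M=7  r_T3=7
  12) CAS  T3:  M=8  r_T3=7 ✓
  13) CAS  T0:  M=8  r_T0=5 ✗
  14) CAS  T2:  M=8  r_T2=5 ✗
  15) LOAD T3:  M=8  r_T3=8
  16) CAS  T3:  M=9  r_T3=8 ✓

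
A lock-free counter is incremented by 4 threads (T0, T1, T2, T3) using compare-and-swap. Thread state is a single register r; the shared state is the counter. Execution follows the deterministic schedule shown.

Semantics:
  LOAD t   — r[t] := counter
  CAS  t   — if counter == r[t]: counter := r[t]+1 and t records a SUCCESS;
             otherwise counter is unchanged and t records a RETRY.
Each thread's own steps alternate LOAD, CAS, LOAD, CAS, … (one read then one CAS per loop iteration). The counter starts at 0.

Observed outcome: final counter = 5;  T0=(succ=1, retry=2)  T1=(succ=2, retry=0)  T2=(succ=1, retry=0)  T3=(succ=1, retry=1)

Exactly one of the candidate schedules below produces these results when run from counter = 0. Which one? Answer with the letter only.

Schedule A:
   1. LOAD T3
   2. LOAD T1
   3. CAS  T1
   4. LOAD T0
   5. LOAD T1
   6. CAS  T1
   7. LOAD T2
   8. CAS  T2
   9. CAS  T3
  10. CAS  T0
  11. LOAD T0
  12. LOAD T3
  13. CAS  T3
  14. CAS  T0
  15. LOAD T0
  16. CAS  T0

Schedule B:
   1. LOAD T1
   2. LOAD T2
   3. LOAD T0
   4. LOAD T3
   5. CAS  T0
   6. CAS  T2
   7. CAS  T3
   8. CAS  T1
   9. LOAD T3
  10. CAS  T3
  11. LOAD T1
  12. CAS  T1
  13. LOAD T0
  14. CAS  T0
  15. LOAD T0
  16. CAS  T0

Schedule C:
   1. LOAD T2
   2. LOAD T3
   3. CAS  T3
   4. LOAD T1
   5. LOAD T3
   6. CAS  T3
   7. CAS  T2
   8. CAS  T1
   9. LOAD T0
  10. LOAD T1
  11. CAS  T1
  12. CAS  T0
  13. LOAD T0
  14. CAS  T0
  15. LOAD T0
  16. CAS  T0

Tracing schedule A:
1. LOAD T3 → mem=0 r[T3]=0 [LOAD]
2. LOAD T1 → mem=0 r[T1]=0 [LOAD]
3. CAS T1 → mem=1 r[T1]=0 [OK]
4. LOAD T0 → mem=1 r[T0]=1 [LOAD]
5. LOAD T1 → mem=1 r[T1]=1 [LOAD]
6. CAS T1 → mem=2 r[T1]=1 [OK]
7. LOAD T2 → mem=2 r[T2]=2 [LOAD]
8. CAS T2 → mem=3 r[T2]=2 [OK]
9. CAS T3 → mem=3 r[T3]=0 [RETRY]
10. CAS T0 → mem=3 r[T0]=1 [RETRY]
11. LOAD T0 → mem=3 r[T0]=3 [LOAD]
12. LOAD T3 → mem=3 r[T3]=3 [LOAD]
13. CAS T3 → mem=4 r[T3]=3 [OK]
14. CAS T0 → mem=4 r[T0]=3 [RETRY]
15. LOAD T0 → mem=4 r[T0]=4 [LOAD]
16. CAS T0 → mem=5 r[T0]=4 [OK]

A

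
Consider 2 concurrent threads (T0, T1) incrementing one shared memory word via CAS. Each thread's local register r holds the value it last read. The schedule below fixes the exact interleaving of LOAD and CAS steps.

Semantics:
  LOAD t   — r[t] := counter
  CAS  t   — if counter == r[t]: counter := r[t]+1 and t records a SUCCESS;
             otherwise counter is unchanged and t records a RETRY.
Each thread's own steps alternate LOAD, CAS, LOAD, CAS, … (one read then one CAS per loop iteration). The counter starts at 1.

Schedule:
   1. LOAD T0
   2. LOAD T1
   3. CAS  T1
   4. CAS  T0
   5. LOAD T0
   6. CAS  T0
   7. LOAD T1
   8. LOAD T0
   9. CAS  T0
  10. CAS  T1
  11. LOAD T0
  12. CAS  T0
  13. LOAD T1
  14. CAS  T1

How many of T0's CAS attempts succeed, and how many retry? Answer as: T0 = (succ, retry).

1. LOAD T0 → mem=1 r[T0]=1 [LOAD]
2. LOAD T1 → mem=1 r[T1]=1 [LOAD]
3. CAS T1 → mem=2 r[T1]=1 [OK]
4. CAS T0 → mem=2 r[T0]=1 [RETRY]
5. LOAD T0 → mem=2 r[T0]=2 [LOAD]
6. CAS T0 → mem=3 r[T0]=2 [OK]
7. LOAD T1 → mem=3 r[T1]=3 [LOAD]
8. LOAD T0 → mem=3 r[T0]=3 [LOAD]
9. CAS T0 → mem=4 r[T0]=3 [OK]
10. CAS T1 → mem=4 r[T1]=3 [RETRY]
11. LOAD T0 → mem=4 r[T0]=4 [LOAD]
12. CAS T0 → mem=5 r[T0]=4 [OK]
13. LOAD T1 → mem=5 r[T1]=5 [LOAD]
14. CAS T1 → mem=6 r[T1]=5 [OK]

T0 = (3, 1)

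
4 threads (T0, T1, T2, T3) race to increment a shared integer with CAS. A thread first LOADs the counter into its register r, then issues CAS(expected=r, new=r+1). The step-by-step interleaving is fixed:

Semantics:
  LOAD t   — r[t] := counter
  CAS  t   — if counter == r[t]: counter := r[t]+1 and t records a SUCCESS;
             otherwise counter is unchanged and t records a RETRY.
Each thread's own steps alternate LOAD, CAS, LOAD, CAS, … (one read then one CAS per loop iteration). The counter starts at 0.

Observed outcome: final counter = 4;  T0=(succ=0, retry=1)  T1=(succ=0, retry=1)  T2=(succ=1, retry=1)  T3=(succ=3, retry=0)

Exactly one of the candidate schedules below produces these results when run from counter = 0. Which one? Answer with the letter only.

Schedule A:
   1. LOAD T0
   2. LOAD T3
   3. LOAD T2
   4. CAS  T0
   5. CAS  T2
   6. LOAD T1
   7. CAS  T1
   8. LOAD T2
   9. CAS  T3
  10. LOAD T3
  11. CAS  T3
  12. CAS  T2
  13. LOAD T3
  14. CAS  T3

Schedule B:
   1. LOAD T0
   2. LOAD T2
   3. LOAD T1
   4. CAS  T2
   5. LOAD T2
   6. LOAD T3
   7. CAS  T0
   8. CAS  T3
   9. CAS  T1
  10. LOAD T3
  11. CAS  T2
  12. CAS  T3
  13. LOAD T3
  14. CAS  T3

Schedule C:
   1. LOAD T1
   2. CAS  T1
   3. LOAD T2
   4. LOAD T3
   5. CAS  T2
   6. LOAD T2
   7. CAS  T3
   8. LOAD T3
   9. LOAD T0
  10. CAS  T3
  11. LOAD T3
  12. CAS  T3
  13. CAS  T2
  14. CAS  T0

B

Run B:
[1] T0.load  rd  (counter 0, T0.r 0)
[2] T2.load  rd  (counter 0, T2.r 0)
[3] T1.load  rd  (counter 0, T1.r 0)
[4] T2.cas  hit  (counter 1, T2.r 0)
[5] T2.load  rd  (counter 1, T2.r 1)
[6] T3.load  rd  (counter 1, T3.r 1)
[7] T0.cas  miss  (counter 1, T0.r 0)
[8] T3.cas  hit  (counter 2, T3.r 1)
[9] T1.cas  miss  (counter 2, T1.r 0)
[10] T3.load  rd  (counter 2, T3.r 2)
[11] T2.cas  miss  (counter 2, T2.r 1)
[12] T3.cas  hit  (counter 3, T3.r 2)
[13] T3.load  rd  (counter 3, T3.r 3)
[14] T3.cas  hit  (counter 4, T3.r 3)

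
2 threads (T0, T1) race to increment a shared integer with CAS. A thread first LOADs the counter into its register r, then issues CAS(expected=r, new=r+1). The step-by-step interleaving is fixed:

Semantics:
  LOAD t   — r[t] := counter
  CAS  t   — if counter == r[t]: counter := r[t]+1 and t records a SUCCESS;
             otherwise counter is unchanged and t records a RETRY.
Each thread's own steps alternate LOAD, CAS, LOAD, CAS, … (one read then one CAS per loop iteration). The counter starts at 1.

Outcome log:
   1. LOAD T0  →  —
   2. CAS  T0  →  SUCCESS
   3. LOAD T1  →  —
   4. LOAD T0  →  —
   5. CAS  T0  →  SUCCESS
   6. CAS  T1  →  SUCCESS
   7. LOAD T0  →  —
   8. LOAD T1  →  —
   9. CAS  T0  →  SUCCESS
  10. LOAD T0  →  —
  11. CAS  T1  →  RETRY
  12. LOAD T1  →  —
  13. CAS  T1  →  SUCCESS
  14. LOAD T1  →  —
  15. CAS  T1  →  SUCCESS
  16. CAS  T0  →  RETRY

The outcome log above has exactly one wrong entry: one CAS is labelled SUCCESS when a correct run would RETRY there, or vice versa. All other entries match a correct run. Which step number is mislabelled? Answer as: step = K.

Reference trace:
T0 LOAD — after: cnt=1, r=1 — load
T0 CAS — after: cnt=2, r=1 — ok
T1 LOAD — after: cnt=2, r=2 — load
T0 LOAD — after: cnt=2, r=2 — load
T0 CAS — after: cnt=3, r=2 — ok
T1 CAS — after: cnt=3, r=2 — retry
T0 LOAD — after: cnt=3, r=3 — load
T1 LOAD — after: cnt=3, r=3 — load
T0 CAS — after: cnt=4, r=3 — ok
T0 LOAD — after: cnt=4, r=4 — load
T1 CAS — after: cnt=4, r=3 — retry
T1 LOAD — after: cnt=4, r=4 — load
T1 CAS — after: cnt=5, r=4 — ok
T1 LOAD — after: cnt=5, r=5 — load
T1 CAS — after: cnt=6, r=5 — ok
T0 CAS — after: cnt=6, r=4 — retry
Flip is step 6.

step = 6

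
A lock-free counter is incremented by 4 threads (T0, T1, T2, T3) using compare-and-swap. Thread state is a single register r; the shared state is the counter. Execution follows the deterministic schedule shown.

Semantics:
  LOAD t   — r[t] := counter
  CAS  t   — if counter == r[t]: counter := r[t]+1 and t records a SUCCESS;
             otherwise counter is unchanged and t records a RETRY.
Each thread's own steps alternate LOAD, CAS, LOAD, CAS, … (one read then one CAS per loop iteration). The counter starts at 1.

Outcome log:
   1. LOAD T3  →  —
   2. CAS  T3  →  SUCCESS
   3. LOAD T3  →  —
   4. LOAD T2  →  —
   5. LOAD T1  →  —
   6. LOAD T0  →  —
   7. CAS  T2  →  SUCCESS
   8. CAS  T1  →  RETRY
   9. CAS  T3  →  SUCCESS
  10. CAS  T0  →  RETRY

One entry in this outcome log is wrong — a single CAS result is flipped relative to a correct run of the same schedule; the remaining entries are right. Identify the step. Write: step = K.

Re-executing:
   1) LOAD T3:  M=1  r_T3=1
   2) CAS  T3:  M=2  r_T3=1 ✓
   3) LOAD T3:  M=2  r_T3=2
   4) LOAD T2:  M=2  r_T2=2
   5) LOAD T1:  M=2  r_T1=2
   6) LOAD T0:  M=2  r_T0=2
   7) CAS  T2:  M=3  r_T2=2 ✓
   8) CAS  T1:  M=3  r_T1=2 ✗
   9) CAS  T3:  M=3  r_T3=2 ✗
  10) CAS  T0:  M=3  r_T0=2 ✗
Mismatch at 9.

step = 9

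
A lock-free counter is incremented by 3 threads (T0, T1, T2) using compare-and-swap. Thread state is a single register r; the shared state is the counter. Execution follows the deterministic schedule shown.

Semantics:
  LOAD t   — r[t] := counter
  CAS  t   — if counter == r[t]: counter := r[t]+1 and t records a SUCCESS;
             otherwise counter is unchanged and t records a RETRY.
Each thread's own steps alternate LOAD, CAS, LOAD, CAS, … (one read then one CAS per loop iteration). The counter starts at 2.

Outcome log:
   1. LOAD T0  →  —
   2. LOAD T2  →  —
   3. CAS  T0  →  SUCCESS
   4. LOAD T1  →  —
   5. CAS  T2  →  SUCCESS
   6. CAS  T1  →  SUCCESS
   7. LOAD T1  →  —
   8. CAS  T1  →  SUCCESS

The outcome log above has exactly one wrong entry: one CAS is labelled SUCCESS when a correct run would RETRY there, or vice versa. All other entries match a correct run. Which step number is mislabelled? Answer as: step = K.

step = 5

Reference trace:
1. LOAD T0 → mem=2 r[T0]=2 [LOAD]
2. LOAD T2 → mem=2 r[T2]=2 [LOAD]
3. CAS T0 → mem=3 r[T0]=2 [OK]
4. LOAD T1 → mem=3 r[T1]=3 [LOAD]
5. CAS T2 → mem=3 r[T2]=2 [RETRY]
6. CAS T1 → mem=4 r[T1]=3 [OK]
7. LOAD T1 → mem=4 r[T1]=4 [LOAD]
8. CAS T1 → mem=5 r[T1]=4 [OK]
Flip is step 5.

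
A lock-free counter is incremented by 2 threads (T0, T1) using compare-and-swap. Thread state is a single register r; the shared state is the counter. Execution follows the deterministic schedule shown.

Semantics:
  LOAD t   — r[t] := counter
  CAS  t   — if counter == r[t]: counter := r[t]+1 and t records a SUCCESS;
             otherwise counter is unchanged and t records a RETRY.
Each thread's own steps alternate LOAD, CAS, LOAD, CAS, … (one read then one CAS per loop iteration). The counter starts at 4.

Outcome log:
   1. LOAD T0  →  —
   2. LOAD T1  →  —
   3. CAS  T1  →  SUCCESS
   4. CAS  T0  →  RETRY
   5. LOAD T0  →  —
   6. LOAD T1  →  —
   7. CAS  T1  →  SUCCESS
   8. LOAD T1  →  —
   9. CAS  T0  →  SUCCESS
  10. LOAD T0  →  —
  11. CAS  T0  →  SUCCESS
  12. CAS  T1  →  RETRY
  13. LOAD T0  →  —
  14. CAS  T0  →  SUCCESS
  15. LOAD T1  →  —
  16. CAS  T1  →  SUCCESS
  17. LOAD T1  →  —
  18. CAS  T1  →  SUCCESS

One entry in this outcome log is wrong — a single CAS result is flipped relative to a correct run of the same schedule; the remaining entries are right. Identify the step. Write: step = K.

step = 9

Reference trace:
#1 T0 reads 4
#2 T1 reads 4
#3 T1 CAS(4→5) writes; counter now 5
#4 T0 CAS(4→5) fails; counter now 5
#5 T0 reads 5
#6 T1 reads 5
#7 T1 CAS(5→6) writes; counter now 6
#8 T1 reads 6
#9 T0 CAS(5→6) fails; counter now 6
#10 T0 reads 6
#11 T0 CAS(6→7) writes; counter now 7
#12 T1 CAS(6→7) fails; counter now 7
#13 T0 reads 7
#14 T0 CAS(7→8) writes; counter now 8
#15 T1 reads 8
#16 T1 CAS(8→9) writes; counter now 9
#17 T1 reads 9
#18 T1 CAS(9→10) writes; counter now 10
Mismatch at 9.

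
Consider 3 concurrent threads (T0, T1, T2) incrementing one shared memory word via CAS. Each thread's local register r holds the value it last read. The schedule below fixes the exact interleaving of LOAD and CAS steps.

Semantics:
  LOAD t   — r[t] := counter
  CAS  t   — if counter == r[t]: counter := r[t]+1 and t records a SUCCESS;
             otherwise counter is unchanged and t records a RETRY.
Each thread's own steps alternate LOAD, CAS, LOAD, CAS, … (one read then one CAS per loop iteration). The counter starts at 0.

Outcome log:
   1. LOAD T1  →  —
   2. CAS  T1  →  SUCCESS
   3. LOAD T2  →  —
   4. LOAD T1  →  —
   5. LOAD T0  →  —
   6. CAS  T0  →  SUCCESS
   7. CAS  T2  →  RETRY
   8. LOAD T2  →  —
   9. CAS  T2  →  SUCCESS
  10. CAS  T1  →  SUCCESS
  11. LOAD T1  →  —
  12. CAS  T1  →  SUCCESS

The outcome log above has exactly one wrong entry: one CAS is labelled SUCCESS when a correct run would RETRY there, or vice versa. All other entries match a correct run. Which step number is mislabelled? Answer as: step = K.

step = 10

Reference trace:
T1 LOAD — after: cnt=0, r=0 — load
T1 CAS — after: cnt=1, r=0 — ok
T2 LOAD — after: cnt=1, r=1 — load
T1 LOAD — after: cnt=1, r=1 — load
T0 LOAD — after: cnt=1, r=1 — load
T0 CAS — after: cnt=2, r=1 — ok
T2 CAS — after: cnt=2, r=1 — retry
T2 LOAD — after: cnt=2, r=2 — load
T2 CAS — after: cnt=3, r=2 — ok
T1 CAS — after: cnt=3, r=1 — retry
T1 LOAD — after: cnt=3, r=3 — load
T1 CAS — after: cnt=4, r=3 — ok
Flip is step 10.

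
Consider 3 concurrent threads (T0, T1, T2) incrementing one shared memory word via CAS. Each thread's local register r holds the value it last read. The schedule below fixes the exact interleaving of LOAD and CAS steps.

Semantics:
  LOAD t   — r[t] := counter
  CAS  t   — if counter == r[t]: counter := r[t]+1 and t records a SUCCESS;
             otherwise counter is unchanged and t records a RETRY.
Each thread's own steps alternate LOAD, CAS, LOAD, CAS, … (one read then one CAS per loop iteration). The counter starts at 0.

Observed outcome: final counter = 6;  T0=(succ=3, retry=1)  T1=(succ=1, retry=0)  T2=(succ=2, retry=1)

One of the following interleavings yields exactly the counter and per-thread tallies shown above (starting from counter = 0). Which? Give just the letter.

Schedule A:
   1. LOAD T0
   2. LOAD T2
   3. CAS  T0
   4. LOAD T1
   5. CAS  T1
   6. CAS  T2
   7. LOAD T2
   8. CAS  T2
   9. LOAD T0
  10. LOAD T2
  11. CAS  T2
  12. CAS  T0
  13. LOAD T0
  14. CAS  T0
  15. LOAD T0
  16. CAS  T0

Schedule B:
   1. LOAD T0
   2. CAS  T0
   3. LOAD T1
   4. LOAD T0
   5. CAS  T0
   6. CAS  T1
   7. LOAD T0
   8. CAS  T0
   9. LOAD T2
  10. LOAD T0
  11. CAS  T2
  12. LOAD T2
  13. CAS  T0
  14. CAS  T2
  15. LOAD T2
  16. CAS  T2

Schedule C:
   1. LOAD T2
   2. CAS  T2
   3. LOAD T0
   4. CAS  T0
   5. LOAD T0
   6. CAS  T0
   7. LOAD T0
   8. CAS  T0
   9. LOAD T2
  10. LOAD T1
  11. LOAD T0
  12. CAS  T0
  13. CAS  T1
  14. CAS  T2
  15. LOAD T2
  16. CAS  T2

A

Run A:
1. LOAD T0 → mem=0 r[T0]=0 [LOAD]
2. LOAD T2 → mem=0 r[T2]=0 [LOAD]
3. CAS T0 → mem=1 r[T0]=0 [OK]
4. LOAD T1 → mem=1 r[T1]=1 [LOAD]
5. CAS T1 → mem=2 r[T1]=1 [OK]
6. CAS T2 → mem=2 r[T2]=0 [RETRY]
7. LOAD T2 → mem=2 r[T2]=2 [LOAD]
8. CAS T2 → mem=3 r[T2]=2 [OK]
9. LOAD T0 → mem=3 r[T0]=3 [LOAD]
10. LOAD T2 → mem=3 r[T2]=3 [LOAD]
11. CAS T2 → mem=4 r[T2]=3 [OK]
12. CAS T0 → mem=4 r[T0]=3 [RETRY]
13. LOAD T0 → mem=4 r[T0]=4 [LOAD]
14. CAS T0 → mem=5 r[T0]=4 [OK]
15. LOAD T0 → mem=5 r[T0]=5 [LOAD]
16. CAS T0 → mem=6 r[T0]=5 [OK]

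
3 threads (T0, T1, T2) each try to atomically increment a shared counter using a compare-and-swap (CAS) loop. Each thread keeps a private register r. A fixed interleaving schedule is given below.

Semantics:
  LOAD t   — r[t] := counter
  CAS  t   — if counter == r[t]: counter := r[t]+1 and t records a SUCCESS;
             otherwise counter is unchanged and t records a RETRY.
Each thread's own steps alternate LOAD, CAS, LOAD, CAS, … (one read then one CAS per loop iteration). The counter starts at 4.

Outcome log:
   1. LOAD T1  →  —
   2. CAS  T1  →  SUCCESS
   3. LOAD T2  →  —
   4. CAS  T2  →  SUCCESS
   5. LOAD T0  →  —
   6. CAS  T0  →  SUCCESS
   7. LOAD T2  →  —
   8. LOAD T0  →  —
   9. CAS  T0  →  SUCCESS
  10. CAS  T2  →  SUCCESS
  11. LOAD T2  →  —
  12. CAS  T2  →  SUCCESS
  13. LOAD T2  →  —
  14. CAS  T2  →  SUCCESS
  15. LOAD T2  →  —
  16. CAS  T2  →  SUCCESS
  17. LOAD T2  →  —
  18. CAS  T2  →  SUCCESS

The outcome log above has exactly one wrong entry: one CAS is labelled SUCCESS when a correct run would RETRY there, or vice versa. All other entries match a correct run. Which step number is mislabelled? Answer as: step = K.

step = 10

Re-executing:
step 1: T1 LOAD ⇒ load; ctr=4 reg=4
step 2: T1 CAS ⇒ ok; ctr=5 reg=4
step 3: T2 LOAD ⇒ load; ctr=5 reg=5
step 4: T2 CAS ⇒ ok; ctr=6 reg=5
step 5: T0 LOAD ⇒ load; ctr=6 reg=6
step 6: T0 CAS ⇒ ok; ctr=7 reg=6
step 7: T2 LOAD ⇒ load; ctr=7 reg=7
step 8: T0 LOAD ⇒ load; ctr=7 reg=7
step 9: T0 CAS ⇒ ok; ctr=8 reg=7
step 10: T2 CAS ⇒ retry; ctr=8 reg=7
step 11: T2 LOAD ⇒ load; ctr=8 reg=8
step 12: T2 CAS ⇒ ok; ctr=9 reg=8
step 13: T2 LOAD ⇒ load; ctr=9 reg=9
step 14: T2 CAS ⇒ ok; ctr=10 reg=9
step 15: T2 LOAD ⇒ load; ctr=10 reg=10
step 16: T2 CAS ⇒ ok; ctr=11 reg=10
step 17: T2 LOAD ⇒ load; ctr=11 reg=11
step 18: T2 CAS ⇒ ok; ctr=12 reg=11
Flip is step 10.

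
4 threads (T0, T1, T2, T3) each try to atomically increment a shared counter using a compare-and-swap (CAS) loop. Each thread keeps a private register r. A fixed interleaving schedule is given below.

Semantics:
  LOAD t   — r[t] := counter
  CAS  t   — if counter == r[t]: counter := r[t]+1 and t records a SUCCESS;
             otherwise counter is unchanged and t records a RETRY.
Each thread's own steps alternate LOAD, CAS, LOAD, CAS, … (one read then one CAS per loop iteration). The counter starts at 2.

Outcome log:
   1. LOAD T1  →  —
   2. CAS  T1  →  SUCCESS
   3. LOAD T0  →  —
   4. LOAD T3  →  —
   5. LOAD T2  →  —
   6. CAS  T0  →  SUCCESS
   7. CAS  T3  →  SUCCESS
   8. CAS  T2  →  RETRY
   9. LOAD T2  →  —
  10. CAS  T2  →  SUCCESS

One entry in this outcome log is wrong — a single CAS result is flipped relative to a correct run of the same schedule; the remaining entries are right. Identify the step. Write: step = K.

Re-executing:
step 1: T1 LOAD ⇒ load; ctr=2 reg=2
step 2: T1 CAS ⇒ ok; ctr=3 reg=2
step 3: T0 LOAD ⇒ load; ctr=3 reg=3
step 4: T3 LOAD ⇒ load; ctr=3 reg=3
step 5: T2 LOAD ⇒ load; ctr=3 reg=3
step 6: T0 CAS ⇒ ok; ctr=4 reg=3
step 7: T3 CAS ⇒ retry; ctr=4 reg=3
step 8: T2 CAS ⇒ retry; ctr=4 reg=3
step 9: T2 LOAD ⇒ load; ctr=4 reg=4
step 10: T2 CAS ⇒ ok; ctr=5 reg=4
Log disagrees first at step 7.

step = 7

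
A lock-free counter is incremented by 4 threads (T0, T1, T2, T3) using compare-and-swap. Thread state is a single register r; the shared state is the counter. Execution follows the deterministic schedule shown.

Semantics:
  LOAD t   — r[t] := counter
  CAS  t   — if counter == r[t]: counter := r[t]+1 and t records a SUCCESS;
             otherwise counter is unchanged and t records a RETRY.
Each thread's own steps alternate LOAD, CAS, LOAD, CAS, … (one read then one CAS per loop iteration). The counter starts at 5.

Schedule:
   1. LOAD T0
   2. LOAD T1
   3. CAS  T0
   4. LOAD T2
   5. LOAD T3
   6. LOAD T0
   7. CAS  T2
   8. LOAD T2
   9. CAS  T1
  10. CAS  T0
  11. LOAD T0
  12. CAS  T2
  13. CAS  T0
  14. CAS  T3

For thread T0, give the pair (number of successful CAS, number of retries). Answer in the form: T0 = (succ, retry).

[1] T0.load  rd  (counter 5, T0.r 5)
[2] T1.load  rd  (counter 5, T1.r 5)
[3] T0.cas  hit  (counter 6, T0.r 5)
[4] T2.load  rd  (counter 6, T2.r 6)
[5] T3.load  rd  (counter 6, T3.r 6)
[6] T0.load  rd  (counter 6, T0.r 6)
[7] T2.cas  hit  (counter 7, T2.r 6)
[8] T2.load  rd  (counter 7, T2.r 7)
[9] T1.cas  miss  (counter 7, T1.r 5)
[10] T0.cas  miss  (counter 7, T0.r 6)
[11] T0.load  rd  (counter 7, T0.r 7)
[12] T2.cas  hit  (counter 8, T2.r 7)
[13] T0.cas  miss  (counter 8, T0.r 7)
[14] T3.cas  miss  (counter 8, T3.r 6)

T0 = (1, 2)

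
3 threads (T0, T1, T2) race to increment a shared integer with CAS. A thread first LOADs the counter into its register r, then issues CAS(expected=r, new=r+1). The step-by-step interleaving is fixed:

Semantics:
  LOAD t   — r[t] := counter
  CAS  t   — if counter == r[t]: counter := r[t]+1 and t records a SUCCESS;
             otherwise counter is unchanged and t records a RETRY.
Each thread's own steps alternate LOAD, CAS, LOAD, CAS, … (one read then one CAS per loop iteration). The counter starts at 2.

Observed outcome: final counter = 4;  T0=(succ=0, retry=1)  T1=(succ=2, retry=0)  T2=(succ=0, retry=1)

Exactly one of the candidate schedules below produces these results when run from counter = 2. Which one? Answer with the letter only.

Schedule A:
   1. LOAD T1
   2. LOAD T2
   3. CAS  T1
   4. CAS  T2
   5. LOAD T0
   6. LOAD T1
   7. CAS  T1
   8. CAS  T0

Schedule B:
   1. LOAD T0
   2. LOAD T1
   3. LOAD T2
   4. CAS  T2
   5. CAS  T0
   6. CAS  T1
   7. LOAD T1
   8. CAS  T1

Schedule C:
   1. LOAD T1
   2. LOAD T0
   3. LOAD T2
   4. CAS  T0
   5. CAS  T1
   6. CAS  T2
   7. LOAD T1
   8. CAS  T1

A

Run A:
   1) LOAD T1:  M=2  r_T1=2
   2) LOAD T2:  M=2  r_T2=2
   3) CAS  T1:  M=3  r_T1=2 ✓
   4) CAS  T2:  M=3  r_T2=2 ✗
   5) LOAD T0:  M=3  r_T0=3
   6) LOAD T1:  M=3  r_T1=3
   7) CAS  T1:  M=4  r_T1=3 ✓
   8) CAS  T0:  M=4  r_T0=3 ✗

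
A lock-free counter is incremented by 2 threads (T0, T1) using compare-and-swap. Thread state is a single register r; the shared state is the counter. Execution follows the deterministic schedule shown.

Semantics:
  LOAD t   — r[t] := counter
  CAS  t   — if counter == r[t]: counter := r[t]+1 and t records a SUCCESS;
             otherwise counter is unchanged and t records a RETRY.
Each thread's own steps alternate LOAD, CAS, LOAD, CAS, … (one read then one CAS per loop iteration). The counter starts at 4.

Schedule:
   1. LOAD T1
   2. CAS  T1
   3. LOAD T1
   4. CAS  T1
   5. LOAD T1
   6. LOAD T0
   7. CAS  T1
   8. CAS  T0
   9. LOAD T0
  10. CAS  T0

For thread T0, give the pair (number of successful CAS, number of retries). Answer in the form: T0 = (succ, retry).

T1 LOAD — after: cnt=4, r=4 — load
T1 CAS — after: cnt=5, r=4 — ok
T1 LOAD — after: cnt=5, r=5 — load
T1 CAS — after: cnt=6, r=5 — ok
T1 LOAD — after: cnt=6, r=6 — load
T0 LOAD — after: cnt=6, r=6 — load
T1 CAS — after: cnt=7, r=6 — ok
T0 CAS — after: cnt=7, r=6 — retry
T0 LOAD — after: cnt=7, r=7 — load
T0 CAS — after: cnt=8, r=7 — ok

T0 = (1, 1)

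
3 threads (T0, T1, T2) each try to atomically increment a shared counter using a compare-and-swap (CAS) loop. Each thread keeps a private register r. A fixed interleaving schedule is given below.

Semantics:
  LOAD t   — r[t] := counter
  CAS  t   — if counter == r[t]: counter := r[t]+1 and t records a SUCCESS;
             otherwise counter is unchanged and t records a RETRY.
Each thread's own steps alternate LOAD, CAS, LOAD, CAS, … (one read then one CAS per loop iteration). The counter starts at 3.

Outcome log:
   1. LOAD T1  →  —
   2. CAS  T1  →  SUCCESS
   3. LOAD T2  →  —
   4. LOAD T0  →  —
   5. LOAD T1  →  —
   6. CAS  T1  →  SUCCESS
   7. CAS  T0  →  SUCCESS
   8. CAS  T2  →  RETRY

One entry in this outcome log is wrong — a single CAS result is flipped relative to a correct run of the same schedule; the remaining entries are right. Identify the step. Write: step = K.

step = 7

Reference trace:
T1 LOAD — after: cnt=3, r=3 — load
T1 CAS — after: cnt=4, r=3 — ok
T2 LOAD — after: cnt=4, r=4 — load
T0 LOAD — after: cnt=4, r=4 — load
T1 LOAD — after: cnt=4, r=4 — load
T1 CAS — after: cnt=5, r=4 — ok
T0 CAS — after: cnt=5, r=4 — retry
T2 CAS — after: cnt=5, r=4 — retry
Log disagrees first at step 7.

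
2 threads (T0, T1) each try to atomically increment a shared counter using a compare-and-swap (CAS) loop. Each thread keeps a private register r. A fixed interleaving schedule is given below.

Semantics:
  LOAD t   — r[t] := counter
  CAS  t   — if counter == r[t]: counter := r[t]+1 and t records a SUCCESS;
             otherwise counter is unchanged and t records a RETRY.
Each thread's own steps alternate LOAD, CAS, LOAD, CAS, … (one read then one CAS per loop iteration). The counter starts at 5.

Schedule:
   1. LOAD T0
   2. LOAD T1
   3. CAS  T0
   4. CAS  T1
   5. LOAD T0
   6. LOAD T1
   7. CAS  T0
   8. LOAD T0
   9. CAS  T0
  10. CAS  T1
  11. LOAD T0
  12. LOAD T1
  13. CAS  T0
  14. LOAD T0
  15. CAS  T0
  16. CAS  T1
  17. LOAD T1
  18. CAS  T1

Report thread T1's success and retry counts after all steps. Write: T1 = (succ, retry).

   1) LOAD T0:  M=5  r_T0=5
   2) LOAD T1:  M=5  r_T1=5
   3) CAS  T0:  M=6  r_T0=5 ✓
   4) CAS  T1:  M=6  r_T1=5 ✗
   5) LOAD T0:  M=6  r_T0=6
   6) LOAD T1:  M=6  r_T1=6
   7) CAS  T0:  M=7  r_T0=6 ✓
   8) LOAD T0:  M=7  r_T0=7
   9) CAS  T0:  M=8  r_T0=7 ✓
  10) CAS  T1:  M=8  r_T1=6 ✗
  11) LOAD T0:  M=8  r_T0=8
  12) LOAD T1:  M=8  r_T1=8
  13) CAS  T0:  M=9  r_T0=8 ✓
  14) LOAD T0:  M=9  r_T0=9
  15) CAS  T0:  M=10  r_T0=9 ✓
  16) CAS  T1:  M=10  r_T1=8 ✗
  17) LOAD T1:  M=10  r_T1=10
  18) CAS  T1:  M=11  r_T1=10 ✓

T1 = (1, 3)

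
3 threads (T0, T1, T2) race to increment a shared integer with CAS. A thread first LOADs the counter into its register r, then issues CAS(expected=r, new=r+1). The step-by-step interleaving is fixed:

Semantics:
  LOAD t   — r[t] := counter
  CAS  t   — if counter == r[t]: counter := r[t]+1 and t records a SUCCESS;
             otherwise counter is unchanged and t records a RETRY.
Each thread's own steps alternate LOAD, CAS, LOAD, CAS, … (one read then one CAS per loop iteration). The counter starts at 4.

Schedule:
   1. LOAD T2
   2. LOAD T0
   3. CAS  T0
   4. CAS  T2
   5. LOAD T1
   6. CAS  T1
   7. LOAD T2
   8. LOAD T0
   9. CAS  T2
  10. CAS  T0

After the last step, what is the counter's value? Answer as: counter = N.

   1) LOAD T2:  M=4  r_T2=4
   2) LOAD T0:  M=4  r_T0=4
   3) CAS  T0:  M=5  r_T0=4 ✓
   4) CAS  T2:  M=5  r_T2=4 ✗
   5) LOAD T1:  M=5  r_T1=5
   6) CAS  T1:  M=6  r_T1=5 ✓
   7) LOAD T2:  M=6  r_T2=6
   8) LOAD T0:  M=6  r_T0=6
   9) CAS  T2:  M=7  r_T2=6 ✓
  10) CAS  T0:  M=7  r_T0=6 ✗

counter = 7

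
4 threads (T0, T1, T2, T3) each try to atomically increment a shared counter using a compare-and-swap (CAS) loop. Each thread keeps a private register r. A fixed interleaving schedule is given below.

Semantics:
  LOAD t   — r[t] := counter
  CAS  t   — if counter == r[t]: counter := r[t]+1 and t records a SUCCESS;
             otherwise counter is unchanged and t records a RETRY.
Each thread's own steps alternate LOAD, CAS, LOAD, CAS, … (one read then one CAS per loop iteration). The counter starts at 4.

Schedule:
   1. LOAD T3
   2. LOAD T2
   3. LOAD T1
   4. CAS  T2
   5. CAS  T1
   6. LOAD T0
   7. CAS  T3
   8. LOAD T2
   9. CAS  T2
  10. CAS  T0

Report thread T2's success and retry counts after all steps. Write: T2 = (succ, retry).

T2 = (2, 0)

[1] T3.load  rd  (counter 4, T3.r 4)
[2] T2.load  rd  (counter 4, T2.r 4)
[3] T1.load  rd  (counter 4, T1.r 4)
[4] T2.cas  hit  (counter 5, T2.r 4)
[5] T1.cas  miss  (counter 5, T1.r 4)
[6] T0.load  rd  (counter 5, T0.r 5)
[7] T3.cas  miss  (counter 5, T3.r 4)
[8] T2.load  rd  (counter 5, T2.r 5)
[9] T2.cas  hit  (counter 6, T2.r 5)
[10] T0.cas  miss  (counter 6, T0.r 5)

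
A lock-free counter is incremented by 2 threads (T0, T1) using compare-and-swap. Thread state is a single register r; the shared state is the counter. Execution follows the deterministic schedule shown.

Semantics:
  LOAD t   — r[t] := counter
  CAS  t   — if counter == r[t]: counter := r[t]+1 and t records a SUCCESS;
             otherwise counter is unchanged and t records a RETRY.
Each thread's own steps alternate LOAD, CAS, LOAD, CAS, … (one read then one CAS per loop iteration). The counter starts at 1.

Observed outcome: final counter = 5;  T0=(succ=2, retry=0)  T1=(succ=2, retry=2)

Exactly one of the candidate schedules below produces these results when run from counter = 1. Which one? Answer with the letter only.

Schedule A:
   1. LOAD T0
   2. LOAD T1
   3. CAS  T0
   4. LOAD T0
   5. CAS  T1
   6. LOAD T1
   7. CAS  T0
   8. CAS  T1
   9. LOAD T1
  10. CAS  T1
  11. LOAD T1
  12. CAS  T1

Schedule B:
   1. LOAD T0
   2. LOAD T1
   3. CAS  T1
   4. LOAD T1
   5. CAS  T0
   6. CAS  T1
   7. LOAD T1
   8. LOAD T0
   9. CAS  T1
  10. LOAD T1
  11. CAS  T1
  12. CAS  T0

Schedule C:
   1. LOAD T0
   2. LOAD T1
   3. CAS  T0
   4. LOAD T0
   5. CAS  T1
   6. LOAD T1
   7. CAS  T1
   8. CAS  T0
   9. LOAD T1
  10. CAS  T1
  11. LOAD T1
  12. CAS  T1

Run A:
[1] T0.load  rd  (counter 1, T0.r 1)
[2] T1.load  rd  (counter 1, T1.r 1)
[3] T0.cas  hit  (counter 2, T0.r 1)
[4] T0.load  rd  (counter 2, T0.r 2)
[5] T1.cas  miss  (counter 2, T1.r 1)
[6] T1.load  rd  (counter 2, T1.r 2)
[7] T0.cas  hit  (counter 3, T0.r 2)
[8] T1.cas  miss  (counter 3, T1.r 2)
[9] T1.load  rd  (counter 3, T1.r 3)
[10] T1.cas  hit  (counter 4, T1.r 3)
[11] T1.load  rd  (counter 4, T1.r 4)
[12] T1.cas  hit  (counter 5, T1.r 4)

A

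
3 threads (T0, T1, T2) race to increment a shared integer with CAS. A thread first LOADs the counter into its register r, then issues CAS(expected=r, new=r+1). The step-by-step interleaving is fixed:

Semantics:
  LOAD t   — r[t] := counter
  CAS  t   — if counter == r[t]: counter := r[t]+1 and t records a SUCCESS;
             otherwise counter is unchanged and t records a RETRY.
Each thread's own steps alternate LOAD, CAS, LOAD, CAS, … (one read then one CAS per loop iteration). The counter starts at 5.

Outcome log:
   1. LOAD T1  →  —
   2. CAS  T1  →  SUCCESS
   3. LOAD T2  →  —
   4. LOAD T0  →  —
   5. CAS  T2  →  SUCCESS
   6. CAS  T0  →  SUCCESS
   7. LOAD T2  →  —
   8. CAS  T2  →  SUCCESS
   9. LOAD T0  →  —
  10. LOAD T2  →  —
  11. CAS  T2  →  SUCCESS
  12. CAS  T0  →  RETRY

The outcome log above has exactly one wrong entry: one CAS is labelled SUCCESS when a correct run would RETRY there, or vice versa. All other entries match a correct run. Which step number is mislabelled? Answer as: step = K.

Correct run:
T1 LOAD — after: cnt=5, r=5 — load
T1 CAS — after: cnt=6, r=5 — ok
T2 LOAD — after: cnt=6, r=6 — load
T0 LOAD — after: cnt=6, r=6 — load
T2 CAS — after: cnt=7, r=6 — ok
T0 CAS — after: cnt=7, r=6 — retry
T2 LOAD — after: cnt=7, r=7 — load
T2 CAS — after: cnt=8, r=7 — ok
T0 LOAD — after: cnt=8, r=8 — load
T2 LOAD — after: cnt=8, r=8 — load
T2 CAS — after: cnt=9, r=8 — ok
T0 CAS — after: cnt=9, r=8 — retry
Flip is step 6.

step = 6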